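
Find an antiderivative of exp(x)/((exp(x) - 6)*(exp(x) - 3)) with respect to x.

Let u = e^x, du = e^x dx.
The integral becomes ∫ du/((u-6)(u-3)); decompose into partial fractions.

log(exp(x) - 6)/3 - log(exp(x) - 3)/3 + C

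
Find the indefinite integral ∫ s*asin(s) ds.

Use integration by parts with u = arcsin(s), dv = s ds.
Then du = 1/sqrt(-s**2 + 1) ds.

s**2*asin(s)/2 + s*sqrt(-s**2 + 1)/4 - asin(s)/4 + C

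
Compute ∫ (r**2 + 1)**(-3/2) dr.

Substitute r = tan(θ), so dr = sec(θ)^2 dθ and the radical becomes sqrt(r**2 + 1) = sec(θ) by the Pythagorean identity.
Integrate the resulting trig expression in θ, then back-substitute tan(θ) = r, sec(θ) = sqrt(r**2 + 1) (absorbing any constant into C).

r/sqrt(r**2 + 1) + C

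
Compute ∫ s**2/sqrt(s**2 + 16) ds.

Substitute s = 4·tan(θ), so ds = 4·sec(θ)^2 dθ and the radical becomes sqrt(s**2 + 16) = 4·sec(θ) by the Pythagorean identity.
Integrate the resulting trig expression in θ, then back-substitute tan(θ) = s/4, sec(θ) = sqrt(s**2 + 16)/4 (absorbing any constant into C).

s*sqrt(s**2 + 16)/2 - 8*log(s + sqrt(s**2 + 16)) + C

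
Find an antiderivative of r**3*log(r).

Use integration by parts with u = log(r), dv = r**3 dr.
Then du = 1/r dr and v = r**4/4.

r**4*log(r)/4 - r**4/16 + C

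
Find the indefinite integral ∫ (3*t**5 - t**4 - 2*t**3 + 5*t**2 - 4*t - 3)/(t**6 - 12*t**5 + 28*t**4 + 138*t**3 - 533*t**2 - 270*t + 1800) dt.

Factor the denominator: (t - 5)**2*(t - 4)*(t - 3)*(t + 2)*(t + 3).
Partial-fraction decomposition: 117/(448*(t + 3)) - 71/(1470*(t + 2)) - 26/(5*(t - 3)) + 2749/(42*(t - 4)) - 180211/(3136*(t - 5)) + 4301/(56*(t - 5)**2).
Integrate each term; A/(t−a) gives A·log|t−a|; A/(t−a)² gives −A/(t−a).

-180211*log(t - 5)/3136 + 2749*log(t - 4)/42 - 26*log(t - 3)/5 - 71*log(t + 2)/1470 + 117*log(t + 3)/448 - 4301/(56*t - 280) + C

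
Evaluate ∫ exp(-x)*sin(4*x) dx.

-exp(-x)*sin(4*x)/17 - 4*exp(-x)*cos(4*x)/17 + C

Let I denote the integral. Integrate by parts with u = sin(4*x), dv = exp(-x) dx, so v = -exp(-x): I = -exp(-x)*sin(4*x) + 4·∫ exp(-x)*cos(4*x) dx.
Apply parts again with u = cos(4*x), dv = exp(-x) dx: ∫ exp(-x)*cos(4*x) dx = -exp(-x)*cos(4*x) − 4·I. Substituting back brings back I: I = -exp(-x)*sin(4*x) - 4*exp(-x)*cos(4*x) − 16·I.
Solving for I: (1 + 16)·I equals the remaining terms, so I = (1/17)·(-exp(-x)*sin(4*x) - 4*exp(-x)*cos(4*x)).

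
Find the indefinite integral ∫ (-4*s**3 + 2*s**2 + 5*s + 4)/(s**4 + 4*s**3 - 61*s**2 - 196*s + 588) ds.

Factor the denominator: (s - 7)*(s - 2)*(s + 6)*(s + 7).
Partial-fraction decomposition: -1439/(126*(s + 7)) + 35/(4*(s + 6)) + 1/(36*(s - 2)) - 19/(14*(s - 7)).
Integrate each term: A/(s−a) contributes A·log|s−a|.

-19*log(s - 7)/14 + log(s - 2)/36 + 35*log(s + 6)/4 - 1439*log(s + 7)/126 + C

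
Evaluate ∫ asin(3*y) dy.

y*asin(3*y) + sqrt(-9*y**2 + 1)/3 + C

Use integration by parts with u = arcsin(3*y), dv = dy.
Then du = 3/sqrt(-9*y**2 + 1) dy.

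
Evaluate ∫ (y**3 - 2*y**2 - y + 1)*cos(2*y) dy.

y**3*sin(2*y)/2 - y**2*sin(2*y) + 3*y**2*cos(2*y)/4 - 5*y*sin(2*y)/4 - y*cos(2*y) + sin(2*y) - 5*cos(2*y)/8 + C

Use integration by parts with u = y**3 - 2*y**2 - y + 1, dv = cos(2*y) dy, so v = sin(2*y)/2.
Apply parts 3 times (tabular method): alternate signs, differentiate u down to 0, integrate dv up.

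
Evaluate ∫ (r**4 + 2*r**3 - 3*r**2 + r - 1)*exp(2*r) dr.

Use integration by parts with u = r**4 + 2*r**3 - 3*r**2 + r - 1, dv = exp(2*r) dr, so v = exp(2*r)/2.
Apply parts 4 times (tabular method): alternate signs, differentiate u down to 0, integrate dv up.

(r**4 - 3*r**2 + 4*r - 3)*exp(2*r)/2 + C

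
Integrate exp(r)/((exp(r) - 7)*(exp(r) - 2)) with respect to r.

log(exp(r) - 7)/5 - log(exp(r) - 2)/5 + C

Let u = e^r, du = e^r dr.
The integral becomes ∫ du/((u-7)(u-2)); decompose into partial fractions.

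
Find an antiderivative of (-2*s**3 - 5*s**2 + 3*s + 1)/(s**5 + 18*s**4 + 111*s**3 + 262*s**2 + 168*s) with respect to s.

Factor the denominator: s*(s + 1)*(s + 4)*(s + 6)*(s + 7).
Partial-fraction decomposition: 421/(126*(s + 7)) - 47/(12*(s + 6)) + 37/(72*(s + 4)) + 1/(18*(s + 1)) + 1/(168*s).
Integrate each term: A/(s−a) contributes A·log|s−a|.

log(s)/168 + log(s + 1)/18 + 37*log(s + 4)/72 - 47*log(s + 6)/12 + 421*log(s + 7)/126 + C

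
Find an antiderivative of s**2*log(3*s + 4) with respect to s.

s**3*log(3*s + 4)/3 - s**3/9 + 2*s**2/9 - 16*s/27 + 64*log(3*s + 4)/81 + C

Use integration by parts with u = log(3*s + 4), dv = s**2 ds.
Then du = 3/(3*s + 4) ds and v = s**3/3.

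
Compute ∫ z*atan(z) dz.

z**2*atan(z)/2 - z/2 + atan(z)/2 + C

Use integration by parts with u = arctan(z), dv = z dz.
Then du = 1/(z**2 + 1) dz.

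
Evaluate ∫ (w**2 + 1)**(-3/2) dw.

w/sqrt(w**2 + 1) + C

Substitute w = tan(θ), so dw = sec(θ)^2 dθ and the radical becomes sqrt(w**2 + 1) = sec(θ) by the Pythagorean identity.
Integrate the resulting trig expression in θ, then back-substitute tan(θ) = w, sec(θ) = sqrt(w**2 + 1) (absorbing any constant into C).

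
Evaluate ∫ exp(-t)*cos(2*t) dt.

Let I denote the integral. Integrate by parts with u = cos(2*t), dv = exp(-t) dt, so v = -exp(-t): I = -exp(-t)*cos(2*t) − 2·∫ exp(-t)*sin(2*t) dt.
Apply parts again with u = sin(2*t), dv = exp(-t) dt: ∫ exp(-t)*sin(2*t) dt = -exp(-t)*sin(2*t) + 2·I. Substituting back brings back I: I = 2*exp(-t)*sin(2*t) - exp(-t)*cos(2*t) − 4·I.
Solving for I: (1 + 4)·I equals the remaining terms, so I = (1/5)·(2*exp(-t)*sin(2*t) - exp(-t)*cos(2*t)).

2*exp(-t)*sin(2*t)/5 - exp(-t)*cos(2*t)/5 + C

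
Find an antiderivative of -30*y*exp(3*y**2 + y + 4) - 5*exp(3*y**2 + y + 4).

-5*exp(3*y**2 + y + 4) + C

Let u = 3*y**2 + y + 4, so du = (6*y + 1) dy.
Rewriting, the integral becomes -5·∫ e^u du = -5·e^u.
Substituting back, u = 3*y**2 + y + 4.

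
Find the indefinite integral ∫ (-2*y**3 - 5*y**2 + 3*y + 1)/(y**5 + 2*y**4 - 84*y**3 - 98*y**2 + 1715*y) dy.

Factor the denominator: y*(y - 7)*(y - 5)*(y + 7)**2.
Partial-fraction decomposition: 8039/(98784*(y + 7)) - 421/(1176*(y + 7)**2) + 359/(1440*(y - 5)) - 909/(2744*(y - 7)) + 1/(1715*y).
Integrate each term; A/(y−a) gives A·log|y−a|; A/(y−a)² gives −A/(y−a).

log(y)/1715 - 909*log(y - 7)/2744 + 359*log(y - 5)/1440 + 8039*log(y + 7)/98784 + 421/(1176*y + 8232) + C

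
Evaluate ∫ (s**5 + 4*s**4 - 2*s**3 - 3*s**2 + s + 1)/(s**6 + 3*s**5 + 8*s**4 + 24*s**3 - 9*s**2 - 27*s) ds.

Factor the denominator: s*(s - 1)*(s + 1)*(s + 3)*(s**2 + 9).
Partial-fraction decomposition: (163*s + 39)/(135*(s**2 + 9)) - 53/(216*(s + 3)) + 1/(20*(s + 1)) + 1/(40*(s - 1)) - 1/(27*s).
Integrate each term; A/(s−a) gives A·log|s−a|; the (Bs+D)/(s²+p²) term gives a log and an atan.

-log(s)/27 + log(s - 1)/40 + log(s + 1)/20 - 53*log(s + 3)/216 + 163*log(s**2 + 9)/270 + 13*atan(s/3)/135 + C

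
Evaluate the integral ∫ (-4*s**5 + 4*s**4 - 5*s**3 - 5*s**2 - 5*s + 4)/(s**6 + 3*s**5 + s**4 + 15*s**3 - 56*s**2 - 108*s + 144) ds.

-5*log(s - 2)/12 + 11*log(s - 1)/150 + 113*log(s + 2)/156 - 1346*log(s + 4)/375 - 2573*log(s**2 + 9)/6500 + 12517*atan(s/3)/9750 + C

Factor the denominator: (s - 2)*(s - 1)*(s + 2)*(s + 4)*(s**2 + 9).
Partial-fraction decomposition: -(2573*s - 12517)/(3250*(s**2 + 9)) - 1346/(375*(s + 4)) + 113/(156*(s + 2)) + 11/(150*(s - 1)) - 5/(12*(s - 2)).
Integrate each term; A/(s−a) gives A·log|s−a|; the (Bs+D)/(s²+p²) term gives a log and an atan.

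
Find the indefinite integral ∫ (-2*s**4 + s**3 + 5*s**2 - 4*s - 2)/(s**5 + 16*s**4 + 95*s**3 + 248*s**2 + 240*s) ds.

-log(s)/120 + 67*log(s + 3)/3 + 791*log(s + 4)/8 - 616*log(s + 5)/5 + 241/(2*s + 8) + C

Factor the denominator: s*(s + 3)*(s + 4)**2*(s + 5).
Partial-fraction decomposition: -616/(5*(s + 5)) + 791/(8*(s + 4)) - 241/(2*(s + 4)**2) + 67/(3*(s + 3)) - 1/(120*s).
Integrate each term; A/(s−a) gives A·log|s−a|; A/(s−a)² gives −A/(s−a).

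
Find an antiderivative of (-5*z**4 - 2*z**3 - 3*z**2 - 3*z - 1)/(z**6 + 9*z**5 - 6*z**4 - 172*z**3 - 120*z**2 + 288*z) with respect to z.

Factor the denominator: z*(z - 4)*(z - 1)*(z + 2)*(z + 6)**2.
Partial-fraction decomposition: 5291/(100800*(z + 6)) - 877/(240*(z + 6)**2) + 71/(576*(z + 2)) + 2/(63*(z - 1)) - 1469/(7200*(z - 4)) - 1/(288*z).
Integrate each term; A/(z−a) gives A·log|z−a|; A/(z−a)² gives −A/(z−a).

-log(z)/288 - 1469*log(z - 4)/7200 + 2*log(z - 1)/63 + 71*log(z + 2)/576 + 5291*log(z + 6)/100800 + 877/(240*z + 1440) + C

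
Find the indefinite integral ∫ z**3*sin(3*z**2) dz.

-z**2*cos(3*z**2)/6 + sin(3*z**2)/18 + C

Let u = z², du = 2z dz; rewrite as (1/2)∫ u^1·sin(3u) du.
Now integrate by parts 1 time.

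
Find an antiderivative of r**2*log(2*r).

Use integration by parts with u = log(2*r), dv = r**2 dr.
Then du = 1/r dr and v = r**3/3.

r**3*(log(r) + log(2))/3 - r**3/9 + C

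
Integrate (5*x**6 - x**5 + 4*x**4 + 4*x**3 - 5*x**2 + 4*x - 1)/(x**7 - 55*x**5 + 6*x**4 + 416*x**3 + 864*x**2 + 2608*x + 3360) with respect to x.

Factor the denominator: (x - 6)*(x - 5)*(x + 2)**2*(x + 7)*(x**2 + 4).
Partial-fraction decomposition: (165*x - 254)/(3392*(x**2 + 4)) + 61301/(20670*(x + 7)) - 50087/(125440*(x + 2)) + 71/(448*(x + 2)**2) - 1343/(294*(x - 5)) + 46279/(6656*(x - 6)).
Integrate each term; A/(x−a) gives A·log|x−a|; the (Bx+D)/(x²+p²) term gives a log and an atan.

46279*log(x - 6)/6656 - 1343*log(x - 5)/294 - 50087*log(x + 2)/125440 + 61301*log(x + 7)/20670 + 165*log(x**2 + 4)/6784 - 127*atan(x/2)/3392 - 71/(448*x + 896) + C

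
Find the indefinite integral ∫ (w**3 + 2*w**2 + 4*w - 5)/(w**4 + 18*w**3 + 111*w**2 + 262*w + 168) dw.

-4*log(w + 1)/45 + 53*log(w + 4)/18 - 173*log(w + 6)/10 + 139*log(w + 7)/9 + C

Factor the denominator: (w + 1)*(w + 4)*(w + 6)*(w + 7).
Partial-fraction decomposition: 139/(9*(w + 7)) - 173/(10*(w + 6)) + 53/(18*(w + 4)) - 4/(45*(w + 1)).
Integrate each term: A/(w−a) contributes A·log|w−a|.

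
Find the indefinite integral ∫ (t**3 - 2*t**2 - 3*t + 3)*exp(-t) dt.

(-t**3 - t**2 + t - 2)*exp(-t) + C

Use integration by parts with u = t**3 - 2*t**2 - 3*t + 3, dv = exp(-t) dt, so v = -exp(-t).
Apply parts 3 times (tabular method): alternate signs, differentiate u down to 0, integrate dv up.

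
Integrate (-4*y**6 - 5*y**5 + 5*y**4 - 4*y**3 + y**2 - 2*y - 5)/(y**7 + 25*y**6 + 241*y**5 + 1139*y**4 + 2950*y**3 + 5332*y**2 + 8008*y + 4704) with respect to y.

2*log(y + 1)/675 + 9709*log(y + 4)/1080 - 140357*log(y + 6)/400 + 8542847*log(y + 7)/25281 - 17961*log(y**2 + 4)/2247200 - 56307*atan(y/2)/1123600 - 186563/(477*y + 3339) + C

Factor the denominator: (y + 1)*(y + 4)*(y + 6)*(y + 7)**2*(y**2 + 4).
Partial-fraction decomposition: -3*(5987*y + 37538)/(1123600*(y**2 + 4)) + 8542847/(25281*(y + 7)) + 186563/(477*(y + 7)**2) - 140357/(400*(y + 6)) + 9709/(1080*(y + 4)) + 2/(675*(y + 1)).
Integrate each term; A/(y−a) gives A·log|y−a|; the (By+D)/(y²+p²) term gives a log and an atan.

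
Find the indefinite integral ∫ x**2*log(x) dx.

x**3*log(x)/3 - x**3/9 + C

Use integration by parts with u = log(x), dv = x**2 dx.
Then du = 1/x dx and v = x**3/3.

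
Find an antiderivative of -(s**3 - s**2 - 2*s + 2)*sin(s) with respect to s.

Use integration by parts with u = s**3 - s**2 - 2*s + 2, dv = -sin(s) ds, so v = cos(s).
Apply parts 3 times (tabular method): alternate signs, differentiate u down to 0, integrate dv up.

s**3*cos(s) - 3*s**2*sin(s) - s**2*cos(s) + 2*s*sin(s) - 8*s*cos(s) + 8*sin(s) + 4*cos(s) + C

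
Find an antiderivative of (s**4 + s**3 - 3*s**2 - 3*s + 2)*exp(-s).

Use integration by parts with u = s**4 + s**3 - 3*s**2 - 3*s + 2, dv = exp(-s) ds, so v = -exp(-s).
Apply parts 4 times (tabular method): alternate signs, differentiate u down to 0, integrate dv up.

(-s**4 - 5*s**3 - 12*s**2 - 21*s - 23)*exp(-s) + C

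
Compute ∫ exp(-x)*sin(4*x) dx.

-exp(-x)*sin(4*x)/17 - 4*exp(-x)*cos(4*x)/17 + C

Let I denote the integral. Integrate by parts with u = sin(4*x), dv = exp(-x) dx, so v = -exp(-x): I = -exp(-x)*sin(4*x) + 4·∫ exp(-x)*cos(4*x) dx.
Apply parts again with u = cos(4*x), dv = exp(-x) dx: ∫ exp(-x)*cos(4*x) dx = -exp(-x)*cos(4*x) − 4·I. Substituting back brings back I: I = -exp(-x)*sin(4*x) - 4*exp(-x)*cos(4*x) − 16·I.
Solving for I: (1 + 16)·I equals the remaining terms, so I = (1/17)·(-exp(-x)*sin(4*x) - 4*exp(-x)*cos(4*x)).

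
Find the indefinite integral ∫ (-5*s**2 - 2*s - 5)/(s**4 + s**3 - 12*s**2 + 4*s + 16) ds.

Factor the denominator: (s - 2)**2*(s + 1)*(s + 4).
Partial-fraction decomposition: 77/(108*(s + 4)) - 8/(27*(s + 1)) - 5/(12*(s - 2)) - 29/(18*(s - 2)**2).
Integrate each term; A/(s−a) gives A·log|s−a|; A/(s−a)² gives −A/(s−a).

-5*log(s - 2)/12 - 8*log(s + 1)/27 + 77*log(s + 4)/108 + 29/(18*s - 36) + C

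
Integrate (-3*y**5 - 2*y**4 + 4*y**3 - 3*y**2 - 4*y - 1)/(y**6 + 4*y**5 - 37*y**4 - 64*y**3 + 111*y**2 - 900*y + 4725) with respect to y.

Factor the denominator: (y - 5)*(y - 3)*(y + 5)*(y + 7)*(y**2 + 9).
Partial-fraction decomposition: -(4517*y - 3054)/(17748*(y**2 + 9)) - 14709/(4640*(y + 7)) + 7569/(5440*(y + 5)) + 823/(2880*(y - 3)) - 3407/(2720*(y - 5)).
Integrate each term; A/(y−a) gives A·log|y−a|; the (By+D)/(y²+p²) term gives a log and an atan.

-3407*log(y - 5)/2720 + 823*log(y - 3)/2880 + 7569*log(y + 5)/5440 - 14709*log(y + 7)/4640 - 4517*log(y**2 + 9)/35496 + 509*atan(y/3)/8874 + C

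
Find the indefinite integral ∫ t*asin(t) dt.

Use integration by parts with u = arcsin(t), dv = t dt.
Then du = 1/sqrt(-t**2 + 1) dt.

t**2*asin(t)/2 + t*sqrt(-t**2 + 1)/4 - asin(t)/4 + C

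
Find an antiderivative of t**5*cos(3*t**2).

Let u = t², du = 2t dt; rewrite as (1/2)∫ u^2·cos(3u) du.
Now integrate by parts 2 times.

t**4*sin(3*t**2)/6 + t**2*cos(3*t**2)/9 - sin(3*t**2)/27 + C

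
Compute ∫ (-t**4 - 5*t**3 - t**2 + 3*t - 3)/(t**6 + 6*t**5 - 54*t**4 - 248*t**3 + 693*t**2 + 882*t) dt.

Factor the denominator: t*(t - 6)*(t - 3)*(t + 1)*(t + 7)**2.
Partial-fraction decomposition: 64789/(1242150*(t + 7)) - 253/(1820*(t + 7)**2) + 1/(336*(t + 1)) + 73/(1200*(t - 3)) - 799/(7098*(t - 6)) - 1/(294*t).
Integrate each term; A/(t−a) gives A·log|t−a|; A/(t−a)² gives −A/(t−a).

-log(t)/294 - 799*log(t - 6)/7098 + 73*log(t - 3)/1200 + log(t + 1)/336 + 64789*log(t + 7)/1242150 + 253/(1820*t + 12740) + C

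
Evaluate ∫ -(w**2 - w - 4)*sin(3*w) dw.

w**2*cos(3*w)/3 - 2*w*sin(3*w)/9 - w*cos(3*w)/3 + sin(3*w)/9 - 38*cos(3*w)/27 + C

Use integration by parts with u = w**2 - w - 4, dv = -sin(3*w) dw, so v = cos(3*w)/3.
Apply parts 2 times (tabular method): alternate signs, differentiate u down to 0, integrate dv up.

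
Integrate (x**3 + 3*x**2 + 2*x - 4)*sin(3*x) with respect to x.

Use integration by parts with u = x**3 + 3*x**2 + 2*x - 4, dv = sin(3*x) dx, so v = -cos(3*x)/3.
Apply parts 3 times (tabular method): alternate signs, differentiate u down to 0, integrate dv up.

-x**3*cos(3*x)/3 + x**2*sin(3*x)/3 - x**2*cos(3*x) + 2*x*sin(3*x)/3 - 4*x*cos(3*x)/9 + 4*sin(3*x)/27 + 14*cos(3*x)/9 + C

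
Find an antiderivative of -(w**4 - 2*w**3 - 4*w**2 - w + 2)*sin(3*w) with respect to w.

Use integration by parts with u = w**4 - 2*w**3 - 4*w**2 - w + 2, dv = -sin(3*w) dw, so v = cos(3*w)/3.
Apply parts 4 times (tabular method): alternate signs, differentiate u down to 0, integrate dv up.

w**4*cos(3*w)/3 - 4*w**3*sin(3*w)/9 - 2*w**3*cos(3*w)/3 + 2*w**2*sin(3*w)/3 - 16*w**2*cos(3*w)/9 + 32*w*sin(3*w)/27 + w*cos(3*w)/9 - sin(3*w)/27 + 86*cos(3*w)/81 + C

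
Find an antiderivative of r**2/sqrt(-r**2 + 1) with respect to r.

-r*sqrt(-r**2 + 1)/2 + asin(r)/2 + C

Substitute r = sin(θ), so dr = cos(θ) dθ and the radical becomes sqrt(-r**2 + 1) = cos(θ) by the Pythagorean identity.
Integrate the resulting trig expression in θ, then back-substitute θ = asin(r), sin(θ) = r, cos(θ) = sqrt(-r**2 + 1) (absorbing any constant into C).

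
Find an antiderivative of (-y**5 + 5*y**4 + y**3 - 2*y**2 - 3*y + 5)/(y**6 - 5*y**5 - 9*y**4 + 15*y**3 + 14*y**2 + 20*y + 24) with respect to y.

-1165*log(y - 6)/8288 - 47*log(y - 2)/240 + 11*log(y + 1)/42 - 107*log(y + 2)/160 - 19*log(y**2 + 1)/148 + 59*atan(y)/370 + C

Factor the denominator: (y - 6)*(y - 2)*(y + 1)*(y + 2)*(y**2 + 1).
Partial-fraction decomposition: -(95*y - 59)/(370*(y**2 + 1)) - 107/(160*(y + 2)) + 11/(42*(y + 1)) - 47/(240*(y - 2)) - 1165/(8288*(y - 6)).
Integrate each term; A/(y−a) gives A·log|y−a|; the (By+D)/(y²+p²) term gives a log and an atan.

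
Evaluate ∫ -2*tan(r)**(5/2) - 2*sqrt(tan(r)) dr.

-4*tan(r)**(3/2)/3 + C

Let u = tan(r), so du = (tan(r)**2 + 1) dr.
Rewriting, the integral becomes -2·∫ √u du = -2·(2/3)u^(3/2).
Substituting back, u = tan(r).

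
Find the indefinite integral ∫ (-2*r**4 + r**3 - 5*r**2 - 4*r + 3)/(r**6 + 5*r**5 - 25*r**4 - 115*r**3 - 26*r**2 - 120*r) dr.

Factor the denominator: r*(r - 5)*(r + 4)*(r + 6)*(r**2 + 1).
Partial-fraction decomposition: (615*r + 787)/(16354*(r**2 + 1)) + 987/(1628*(r + 6)) - 637/(1224*(r + 4)) - 1267/(12870*(r - 5)) - 1/(40*r).
Integrate each term; A/(r−a) gives A·log|r−a|; the (Br+D)/(r²+p²) term gives a log and an atan.

-log(r)/40 - 1267*log(r - 5)/12870 - 637*log(r + 4)/1224 + 987*log(r + 6)/1628 + 615*log(r**2 + 1)/32708 + 787*atan(r)/16354 + C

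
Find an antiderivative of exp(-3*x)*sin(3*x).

-exp(-3*x)*sin(3*x)/6 - exp(-3*x)*cos(3*x)/6 + C

Let I denote the integral. Integrate by parts with u = sin(3*x), dv = exp(-3*x) dx, so v = -exp(-3*x)/3: I = -exp(-3*x)*sin(3*x)/3 + ∫ exp(-3*x)*cos(3*x) dx.
Apply parts again with u = cos(3*x), dv = exp(-3*x) dx: ∫ exp(-3*x)*cos(3*x) dx = -exp(-3*x)*cos(3*x)/3 − I. Substituting back brings back I: I = -exp(-3*x)*sin(3*x)/3 - exp(-3*x)*cos(3*x)/3 − I.
Solving for I: (1 + 1)·I equals the remaining terms, so I = (1/2)·(-exp(-3*x)*sin(3*x)/3 - exp(-3*x)*cos(3*x)/3).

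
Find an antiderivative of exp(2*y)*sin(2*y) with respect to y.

Let I denote the integral. Integrate by parts with u = sin(2*y), dv = exp(2*y) dy, so v = exp(2*y)/2: I = exp(2*y)*sin(2*y)/2 − ∫ exp(2*y)*cos(2*y) dy.
Apply parts again with u = cos(2*y), dv = exp(2*y) dy: ∫ exp(2*y)*cos(2*y) dy = exp(2*y)*cos(2*y)/2 + I. Substituting back brings back I: I = exp(2*y)*sin(2*y)/2 - exp(2*y)*cos(2*y)/2 − I.
Solving for I: (1 + 1)·I equals the remaining terms, so I = (1/2)·(exp(2*y)*sin(2*y)/2 - exp(2*y)*cos(2*y)/2).

exp(2*y)*sin(2*y)/4 - exp(2*y)*cos(2*y)/4 + C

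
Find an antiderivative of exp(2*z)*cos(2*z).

exp(2*z)*sin(2*z)/4 + exp(2*z)*cos(2*z)/4 + C

Let I denote the integral. Integrate by parts with u = cos(2*z), dv = exp(2*z) dz, so v = exp(2*z)/2: I = exp(2*z)*cos(2*z)/2 + ∫ exp(2*z)*sin(2*z) dz.
Apply parts again with u = sin(2*z), dv = exp(2*z) dz: ∫ exp(2*z)*sin(2*z) dz = exp(2*z)*sin(2*z)/2 − I. Substituting back brings back I: I = exp(2*z)*sin(2*z)/2 + exp(2*z)*cos(2*z)/2 − I.
Solving for I: (1 + 1)·I equals the remaining terms, so I = (1/2)·(exp(2*z)*sin(2*z)/2 + exp(2*z)*cos(2*z)/2).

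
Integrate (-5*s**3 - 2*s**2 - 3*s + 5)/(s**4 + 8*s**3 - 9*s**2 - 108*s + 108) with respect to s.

Factor the denominator: (s - 3)*(s - 1)*(s + 6)**2.
Partial-fraction decomposition: -16201/(3969*(s + 6)) + 1031/(63*(s + 6)**2) + 5/(98*(s - 1)) - 157/(162*(s - 3)).
Integrate each term; A/(s−a) gives A·log|s−a|; A/(s−a)² gives −A/(s−a).

-157*log(s - 3)/162 + 5*log(s - 1)/98 - 16201*log(s + 6)/3969 - 1031/(63*s + 378) + C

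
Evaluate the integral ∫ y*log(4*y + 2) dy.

Use integration by parts with u = log(4*y + 2), dv = y dy.
Then du = 4/(4*y + 2) dy and v = y**2/2.

y**2*log(4*y + 2)/2 - y**2/4 + y/4 - log(2*y + 1)/8 + C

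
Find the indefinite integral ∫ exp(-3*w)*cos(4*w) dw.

Let I denote the integral. Integrate by parts with u = cos(4*w), dv = exp(-3*w) dw, so v = -exp(-3*w)/3: I = -exp(-3*w)*cos(4*w)/3 − (4/3)·∫ exp(-3*w)*sin(4*w) dw.
Apply parts again with u = sin(4*w), dv = exp(-3*w) dw: ∫ exp(-3*w)*sin(4*w) dw = -exp(-3*w)*sin(4*w)/3 + (4/3)·I. Substituting back brings back I: I = 4*exp(-3*w)*sin(4*w)/9 - exp(-3*w)*cos(4*w)/3 − (16/9)·I.
Solving for I: (1 + 16/9)·I equals the remaining terms, so I = (9/25)·(4*exp(-3*w)*sin(4*w)/9 - exp(-3*w)*cos(4*w)/3).

4*exp(-3*w)*sin(4*w)/25 - 3*exp(-3*w)*cos(4*w)/25 + C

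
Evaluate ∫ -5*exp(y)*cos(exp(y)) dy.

Let u = exp(y), so du = (exp(y)) dy.
Rewriting, the integral becomes -5·∫ cos(u) du = -5·sin(u).
Substituting back, u = exp(y).

-5*sin(exp(y)) + C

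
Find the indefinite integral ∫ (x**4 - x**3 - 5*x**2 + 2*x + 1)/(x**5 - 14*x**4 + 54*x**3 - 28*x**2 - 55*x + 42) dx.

Factor the denominator: (x - 7)*(x - 6)*(x - 1)**2*(x + 1).
Partial-fraction decomposition: -1/(56*(x + 1)) - 101/(900*(x - 1)) - 1/(30*(x - 1)**2) - 913/(175*(x - 6)) + 457/(72*(x - 7)).
Integrate each term; A/(x−a) gives A·log|x−a|; A/(x−a)² gives −A/(x−a).

457*log(x - 7)/72 - 913*log(x - 6)/175 - 101*log(x - 1)/900 - log(x + 1)/56 + 1/(30*x - 30) + C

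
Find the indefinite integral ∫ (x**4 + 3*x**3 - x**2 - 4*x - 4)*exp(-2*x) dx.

(-4*x**4 - 20*x**3 - 26*x**2 - 10*x + 11)*exp(-2*x)/8 + C

Use integration by parts with u = x**4 + 3*x**3 - x**2 - 4*x - 4, dv = exp(-2*x) dx, so v = -exp(-2*x)/2.
Apply parts 4 times (tabular method): alternate signs, differentiate u down to 0, integrate dv up.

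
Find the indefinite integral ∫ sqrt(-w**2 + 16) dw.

w*sqrt(-w**2 + 16)/2 + 8*asin(w/4) + C

Substitute w = 4·sin(θ), so dw = 4·cos(θ) dθ and the radical becomes sqrt(-w**2 + 16) = 4·cos(θ) by the Pythagorean identity.
Integrate the resulting trig expression in θ, then back-substitute θ = asin(w/4), sin(θ) = w/4, cos(θ) = sqrt(-w**2 + 16)/4 (absorbing any constant into C).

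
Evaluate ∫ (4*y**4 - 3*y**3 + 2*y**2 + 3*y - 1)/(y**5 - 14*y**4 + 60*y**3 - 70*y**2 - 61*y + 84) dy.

8693*log(y - 7)/576 - 175*log(y - 4)/9 + 269*log(y - 3)/32 - 5*log(y - 1)/72 + log(y + 1)/64 + C

Factor the denominator: (y - 7)*(y - 4)*(y - 3)*(y - 1)*(y + 1).
Partial-fraction decomposition: 1/(64*(y + 1)) - 5/(72*(y - 1)) + 269/(32*(y - 3)) - 175/(9*(y - 4)) + 8693/(576*(y - 7)).
Integrate each term: A/(y−a) contributes A·log|y−a|.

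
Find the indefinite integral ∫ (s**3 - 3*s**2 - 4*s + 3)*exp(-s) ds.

(-s**3 + 4*s + 1)*exp(-s) + C

Use integration by parts with u = s**3 - 3*s**2 - 4*s + 3, dv = exp(-s) ds, so v = -exp(-s).
Apply parts 3 times (tabular method): alternate signs, differentiate u down to 0, integrate dv up.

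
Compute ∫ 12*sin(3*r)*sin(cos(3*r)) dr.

Let u = cos(3*r), so du = (-3*sin(3*r)) dr.
Rewriting, the integral becomes -4·∫ sin(u) du = -4·-cos(u).
Substituting back, u = cos(3*r).

4*cos(cos(3*r)) + C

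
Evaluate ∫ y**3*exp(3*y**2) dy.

Let u = y², du = 2y dy; rewrite as (1/2)∫ u^1·exp(3u) du.
Now integrate by parts 1 time.

(3*y**2 - 1)*exp(3*y**2)/18 + C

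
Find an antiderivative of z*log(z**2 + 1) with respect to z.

z**2*log(z**2 + 1)/2 - z**2/2 + log(z**2 + 1)/2 + C

Let u = z**2 + 1, so du = (2*z) dz.
The integral becomes (1/2)·∫ log(u) du; integrate by parts with u′=log(u), dv′=du.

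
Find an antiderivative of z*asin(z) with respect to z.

Use integration by parts with u = arcsin(z), dv = z dz.
Then du = 1/sqrt(-z**2 + 1) dz.

z**2*asin(z)/2 + z*sqrt(-z**2 + 1)/4 - asin(z)/4 + C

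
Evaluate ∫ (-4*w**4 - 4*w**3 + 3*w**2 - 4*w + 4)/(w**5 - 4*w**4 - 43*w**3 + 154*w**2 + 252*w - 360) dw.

Factor the denominator: (w - 6)*(w - 5)*(w - 1)*(w + 2)*(w + 6).
Partial-fraction decomposition: -523/(462*(w + 6)) + 1/(84*(w + 2)) - 1/(84*(w - 1)) + 2941/(308*(w - 5)) - 149/(12*(w - 6)).
Integrate each term: A/(w−a) contributes A·log|w−a|.

-149*log(w - 6)/12 + 2941*log(w - 5)/308 - log(w - 1)/84 + log(w + 2)/84 - 523*log(w + 6)/462 + C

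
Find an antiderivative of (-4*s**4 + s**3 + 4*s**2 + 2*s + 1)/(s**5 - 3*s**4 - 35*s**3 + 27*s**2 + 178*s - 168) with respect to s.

-181*log(s - 7)/66 + 7*log(s - 2)/30 + log(s - 1)/30 + 8*log(s + 3)/5 - 1031*log(s + 4)/330 + C

Factor the denominator: (s - 7)*(s - 2)*(s - 1)*(s + 3)*(s + 4).
Partial-fraction decomposition: -1031/(330*(s + 4)) + 8/(5*(s + 3)) + 1/(30*(s - 1)) + 7/(30*(s - 2)) - 181/(66*(s - 7)).
Integrate each term: A/(s−a) contributes A·log|s−a|.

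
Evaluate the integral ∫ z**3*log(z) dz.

Use integration by parts with u = log(z), dv = z**3 dz.
Then du = 1/z dz and v = z**4/4.

z**4*log(z)/4 - z**4/16 + C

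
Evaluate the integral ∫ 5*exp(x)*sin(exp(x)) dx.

Let u = exp(x), so du = (exp(x)) dx.
Rewriting, the integral becomes 5·∫ sin(u) du = 5·-cos(u).
Substituting back, u = exp(x).

-5*cos(exp(x)) + C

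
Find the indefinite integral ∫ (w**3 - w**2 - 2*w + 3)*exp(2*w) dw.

(4*w**3 - 10*w**2 + 2*w + 11)*exp(2*w)/8 + C

Use integration by parts with u = w**3 - w**2 - 2*w + 3, dv = exp(2*w) dw, so v = exp(2*w)/2.
Apply parts 3 times (tabular method): alternate signs, differentiate u down to 0, integrate dv up.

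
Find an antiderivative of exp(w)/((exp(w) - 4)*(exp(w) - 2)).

log(exp(w) - 4)/2 - log(exp(w) - 2)/2 + C

Let u = e^w, du = e^w dw.
The integral becomes ∫ du/((u-4)(u-2)); decompose into partial fractions.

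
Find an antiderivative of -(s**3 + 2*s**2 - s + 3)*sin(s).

Use integration by parts with u = s**3 + 2*s**2 - s + 3, dv = -sin(s) ds, so v = cos(s).
Apply parts 3 times (tabular method): alternate signs, differentiate u down to 0, integrate dv up.

s**3*cos(s) - 3*s**2*sin(s) + 2*s**2*cos(s) - 4*s*sin(s) - 7*s*cos(s) + 7*sin(s) - cos(s) + C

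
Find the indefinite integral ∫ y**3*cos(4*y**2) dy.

Let u = y², du = 2y dy; rewrite as (1/2)∫ u^1·cos(4u) du.
Now integrate by parts 1 time.

y**2*sin(4*y**2)/8 + cos(4*y**2)/32 + C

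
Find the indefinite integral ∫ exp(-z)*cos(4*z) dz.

4*exp(-z)*sin(4*z)/17 - exp(-z)*cos(4*z)/17 + C

Let I denote the integral. Integrate by parts with u = cos(4*z), dv = exp(-z) dz, so v = -exp(-z): I = -exp(-z)*cos(4*z) − 4·∫ exp(-z)*sin(4*z) dz.
Apply parts again with u = sin(4*z), dv = exp(-z) dz: ∫ exp(-z)*sin(4*z) dz = -exp(-z)*sin(4*z) + 4·I. Substituting back brings back I: I = 4*exp(-z)*sin(4*z) - exp(-z)*cos(4*z) − 16·I.
Solving for I: (1 + 16)·I equals the remaining terms, so I = (1/17)·(4*exp(-z)*sin(4*z) - exp(-z)*cos(4*z)).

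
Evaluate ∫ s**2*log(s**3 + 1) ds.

s**3*log(s**3 + 1)/3 - s**3/3 + log(s**3 + 1)/3 + C

Let u = s**3 + 1, so du = (3*s**2) ds.
The integral becomes (1/3)·∫ log(u) du; integrate by parts with u′=log(u), dv′=du.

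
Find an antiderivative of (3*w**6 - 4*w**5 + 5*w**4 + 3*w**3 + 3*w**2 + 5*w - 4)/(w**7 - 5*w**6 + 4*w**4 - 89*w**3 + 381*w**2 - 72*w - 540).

Factor the denominator: (w - 5)*(w - 2)**2*(w + 1)*(w + 3)*(w**2 + 9).
Partial-fraction decomposition: (296339*w + 581511)/(517140*(w**2 + 9)) + 3491/(7200*(w + 3)) - 1/(360*(w + 1)) - 24347/(38025*(w - 2)) - 62/(195*(w - 2)**2) + 4219/(1632*(w - 5)).
Integrate each term; A/(w−a) gives A·log|w−a|; the (Bw+D)/(w²+p²) term gives a log and an atan.

4219*log(w - 5)/1632 - 24347*log(w - 2)/38025 - log(w + 1)/360 + 3491*log(w + 3)/7200 + 296339*log(w**2 + 9)/1034280 + 193837*atan(w/3)/517140 + 62/(195*w - 390) + C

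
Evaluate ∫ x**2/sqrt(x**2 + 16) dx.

Substitute x = 4·tan(θ), so dx = 4·sec(θ)^2 dθ and the radical becomes sqrt(x**2 + 16) = 4·sec(θ) by the Pythagorean identity.
Integrate the resulting trig expression in θ, then back-substitute tan(θ) = x/4, sec(θ) = sqrt(x**2 + 16)/4 (absorbing any constant into C).

x*sqrt(x**2 + 16)/2 - 8*log(x + sqrt(x**2 + 16)) + C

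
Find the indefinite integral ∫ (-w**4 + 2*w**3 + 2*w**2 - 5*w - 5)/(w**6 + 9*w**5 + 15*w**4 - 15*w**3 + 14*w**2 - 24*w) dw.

Factor the denominator: w*(w - 1)*(w + 4)*(w + 6)*(w**2 + 1).
Partial-fraction decomposition: -(173*w - 335)/(1258*(w**2 + 1)) + 233/(444*(w + 6)) - 337/(680*(w + 4)) - 1/(10*(w - 1)) + 5/(24*w).
Integrate each term; A/(w−a) gives A·log|w−a|; the (Bw+D)/(w²+p²) term gives a log and an atan.

5*log(w)/24 - log(w - 1)/10 - 337*log(w + 4)/680 + 233*log(w + 6)/444 - 173*log(w**2 + 1)/2516 + 335*atan(w)/1258 + C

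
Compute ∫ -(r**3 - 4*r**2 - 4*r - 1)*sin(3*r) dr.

r**3*cos(3*r)/3 - r**2*sin(3*r)/3 - 4*r**2*cos(3*r)/3 + 8*r*sin(3*r)/9 - 14*r*cos(3*r)/9 + 14*sin(3*r)/27 - cos(3*r)/27 + C

Use integration by parts with u = r**3 - 4*r**2 - 4*r - 1, dv = -sin(3*r) dr, so v = cos(3*r)/3.
Apply parts 3 times (tabular method): alternate signs, differentiate u down to 0, integrate dv up.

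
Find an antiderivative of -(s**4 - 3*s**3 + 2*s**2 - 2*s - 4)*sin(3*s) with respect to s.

Use integration by parts with u = s**4 - 3*s**3 + 2*s**2 - 2*s - 4, dv = -sin(3*s) ds, so v = cos(3*s)/3.
Apply parts 4 times (tabular method): alternate signs, differentiate u down to 0, integrate dv up.

s**4*cos(3*s)/3 - 4*s**3*sin(3*s)/9 - s**3*cos(3*s) + s**2*sin(3*s) + 2*s**2*cos(3*s)/9 - 4*s*sin(3*s)/27 - 112*cos(3*s)/81 + C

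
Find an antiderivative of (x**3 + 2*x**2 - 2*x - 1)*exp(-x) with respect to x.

Use integration by parts with u = x**3 + 2*x**2 - 2*x - 1, dv = exp(-x) dx, so v = -exp(-x).
Apply parts 3 times (tabular method): alternate signs, differentiate u down to 0, integrate dv up.

(-x**3 - 5*x**2 - 8*x - 7)*exp(-x) + C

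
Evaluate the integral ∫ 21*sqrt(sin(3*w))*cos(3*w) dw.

14*sin(3*w)**(3/2)/3 + C

Let u = sin(3*w), so du = (3*cos(3*w)) dw.
Rewriting, the integral becomes 7·∫ √u du = 7·(2/3)u^(3/2).
Substituting back, u = sin(3*w).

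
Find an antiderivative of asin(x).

x*asin(x) + sqrt(-x**2 + 1) + C

Use integration by parts with u = arcsin(x), dv = dx.
Then du = 1/sqrt(-x**2 + 1) dx.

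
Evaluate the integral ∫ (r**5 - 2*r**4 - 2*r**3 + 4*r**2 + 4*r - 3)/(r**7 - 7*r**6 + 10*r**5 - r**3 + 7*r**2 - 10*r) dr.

3*log(r)/10 + 67*log(r - 5)/360 + log(r - 1)/8 - log(r**2 + 1)/4 - log(r**2 - r - 2)/18 + C

Factor the denominator: r*(r - 5)*(r - 2)*(r - 1)*(r + 1)*(r**2 + 1).
Partial-fraction decomposition: -r/(2*(r**2 + 1)) - 1/(18*(r + 1)) + 1/(8*(r - 1)) - 1/(18*(r - 2)) + 67/(360*(r - 5)) + 3/(10*r).
Integrate each term; A/(r−a) gives A·log|r−a|; the (Br+D)/(r²+p²) term gives a log and an atan.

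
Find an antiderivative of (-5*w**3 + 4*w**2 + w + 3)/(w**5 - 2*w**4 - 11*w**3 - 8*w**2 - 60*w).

Factor the denominator: w*(w - 5)*(w + 3)*(w**2 + 4).
Partial-fraction decomposition: -(79*w + 1700)/(1508*(w**2 + 4)) + 57/(104*(w + 3)) - 517/(1160*(w - 5)) - 1/(20*w).
Integrate each term; A/(w−a) gives A·log|w−a|; the (Bw+D)/(w²+p²) term gives a log and an atan.

-log(w)/20 - 517*log(w - 5)/1160 + 57*log(w + 3)/104 - 79*log(w**2 + 4)/3016 - 425*atan(w/2)/754 + C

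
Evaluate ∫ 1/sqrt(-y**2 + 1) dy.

asin(y) + C

Substitute y = sin(θ), so dy = cos(θ) dθ and the radical becomes sqrt(-y**2 + 1) = cos(θ) by the Pythagorean identity.
Integrate the resulting trig expression in θ, then back-substitute θ = asin(y), sin(θ) = y, cos(θ) = sqrt(-y**2 + 1) (absorbing any constant into C).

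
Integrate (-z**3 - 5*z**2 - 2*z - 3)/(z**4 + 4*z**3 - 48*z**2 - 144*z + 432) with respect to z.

-137*log(z - 6)/192 + 35*log(z - 2)/256 - 325*log(z + 6)/768 - 15/(32*z + 192) + C

Factor the denominator: (z - 6)*(z - 2)*(z + 6)**2.
Partial-fraction decomposition: -325/(768*(z + 6)) + 15/(32*(z + 6)**2) + 35/(256*(z - 2)) - 137/(192*(z - 6)).
Integrate each term; A/(z−a) gives A·log|z−a|; A/(z−a)² gives −A/(z−a).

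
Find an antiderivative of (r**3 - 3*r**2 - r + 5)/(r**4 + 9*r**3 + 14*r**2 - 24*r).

Factor the denominator: r*(r - 1)*(r + 4)*(r + 6).
Partial-fraction decomposition: 313/(84*(r + 6)) - 103/(40*(r + 4)) + 2/(35*(r - 1)) - 5/(24*r).
Integrate each term: A/(r−a) contributes A·log|r−a|.

-5*log(r)/24 + 2*log(r - 1)/35 - 103*log(r + 4)/40 + 313*log(r + 6)/84 + C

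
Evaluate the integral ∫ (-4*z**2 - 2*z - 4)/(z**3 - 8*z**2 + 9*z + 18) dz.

-160*log(z - 6)/21 + 23*log(z - 3)/6 - 3*log(z + 1)/14 + C

Factor the denominator: (z - 6)*(z - 3)*(z + 1).
Partial-fraction decomposition: -3/(14*(z + 1)) + 23/(6*(z - 3)) - 160/(21*(z - 6)).
Integrate each term: A/(z−a) contributes A·log|z−a|.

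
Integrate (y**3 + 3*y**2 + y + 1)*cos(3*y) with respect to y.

Use integration by parts with u = y**3 + 3*y**2 + y + 1, dv = cos(3*y) dy, so v = sin(3*y)/3.
Apply parts 3 times (tabular method): alternate signs, differentiate u down to 0, integrate dv up.

y**3*sin(3*y)/3 + y**2*sin(3*y) + y**2*cos(3*y)/3 + y*sin(3*y)/9 + 2*y*cos(3*y)/3 + sin(3*y)/9 + cos(3*y)/27 + C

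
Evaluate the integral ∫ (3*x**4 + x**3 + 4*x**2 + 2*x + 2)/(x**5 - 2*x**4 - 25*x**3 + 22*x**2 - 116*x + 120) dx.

Factor the denominator: (x - 6)*(x - 1)*(x + 5)*(x**2 + 4).
Partial-fraction decomposition: (523*x + 778)/(2900*(x**2 + 4)) + 307/(319*(x + 5)) - 2/(25*(x - 1)) + 2131/(1100*(x - 6)).
Integrate each term; A/(x−a) gives A·log|x−a|; the (Bx+D)/(x²+p²) term gives a log and an atan.

2131*log(x - 6)/1100 - 2*log(x - 1)/25 + 307*log(x + 5)/319 + 523*log(x**2 + 4)/5800 + 389*atan(x/2)/2900 + C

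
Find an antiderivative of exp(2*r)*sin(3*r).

2*exp(2*r)*sin(3*r)/13 - 3*exp(2*r)*cos(3*r)/13 + C

Let I denote the integral. Integrate by parts with u = sin(3*r), dv = exp(2*r) dr, so v = exp(2*r)/2: I = exp(2*r)*sin(3*r)/2 − (3/2)·∫ exp(2*r)*cos(3*r) dr.
Apply parts again with u = cos(3*r), dv = exp(2*r) dr: ∫ exp(2*r)*cos(3*r) dr = exp(2*r)*cos(3*r)/2 + (3/2)·I. Substituting back brings back I: I = exp(2*r)*sin(3*r)/2 - 3*exp(2*r)*cos(3*r)/4 − (9/4)·I.
Solving for I: (1 + 9/4)·I equals the remaining terms, so I = (4/13)·(exp(2*r)*sin(3*r)/2 - 3*exp(2*r)*cos(3*r)/4).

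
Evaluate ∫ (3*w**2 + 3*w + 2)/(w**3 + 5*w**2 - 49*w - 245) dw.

Factor the denominator: (w - 7)*(w + 5)*(w + 7).
Partial-fraction decomposition: 32/(7*(w + 7)) - 31/(12*(w + 5)) + 85/(84*(w - 7)).
Integrate each term: A/(w−a) contributes A·log|w−a|.

85*log(w - 7)/84 - 31*log(w + 5)/12 + 32*log(w + 7)/7 + C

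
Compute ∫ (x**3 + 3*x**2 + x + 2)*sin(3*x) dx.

Use integration by parts with u = x**3 + 3*x**2 + x + 2, dv = sin(3*x) dx, so v = -cos(3*x)/3.
Apply parts 3 times (tabular method): alternate signs, differentiate u down to 0, integrate dv up.

-x**3*cos(3*x)/3 + x**2*sin(3*x)/3 - x**2*cos(3*x) + 2*x*sin(3*x)/3 - x*cos(3*x)/9 + sin(3*x)/27 - 4*cos(3*x)/9 + C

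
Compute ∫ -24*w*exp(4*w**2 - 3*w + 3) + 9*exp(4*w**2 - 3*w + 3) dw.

-3*exp(4*w**2 - 3*w + 3) + C

Let u = 4*w**2 - 3*w + 3, so du = (8*w - 3) dw.
Rewriting, the integral becomes -3·∫ e^u du = -3·e^u.
Substituting back, u = 4*w**2 - 3*w + 3.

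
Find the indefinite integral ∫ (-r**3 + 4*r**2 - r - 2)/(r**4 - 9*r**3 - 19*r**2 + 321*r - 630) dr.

-3*log(r - 7)/2 + 8*log(r - 5)/11 + log(r - 3)/18 - 28*log(r + 6)/99 + C

Factor the denominator: (r - 7)*(r - 5)*(r - 3)*(r + 6).
Partial-fraction decomposition: -28/(99*(r + 6)) + 1/(18*(r - 3)) + 8/(11*(r - 5)) - 3/(2*(r - 7)).
Integrate each term: A/(r−a) contributes A·log|r−a|.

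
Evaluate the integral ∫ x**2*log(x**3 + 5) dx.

Let u = x**3 + 5, so du = (3*x**2) dx.
The integral becomes (1/3)·∫ log(u) du; integrate by parts with u′=log(u), dv′=du.

x**3*log(x**3 + 5)/3 - x**3/3 + 5*log(x**3 + 5)/3 + C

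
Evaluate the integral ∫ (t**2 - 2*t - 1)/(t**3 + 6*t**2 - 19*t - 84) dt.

log(t - 4)/11 - log(t + 3)/2 + 31*log(t + 7)/22 + C

Factor the denominator: (t - 4)*(t + 3)*(t + 7).
Partial-fraction decomposition: 31/(22*(t + 7)) - 1/(2*(t + 3)) + 1/(11*(t - 4)).
Integrate each term: A/(t−a) contributes A·log|t−a|.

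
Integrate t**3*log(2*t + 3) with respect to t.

Use integration by parts with u = log(2*t + 3), dv = t**3 dt.
Then du = 2/(2*t + 3) dt and v = t**4/4.

t**4*log(2*t + 3)/4 - t**4/16 + t**3/8 - 9*t**2/32 + 27*t/32 - 81*log(2*t + 3)/64 + C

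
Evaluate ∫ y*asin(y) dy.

Use integration by parts with u = arcsin(y), dv = y dy.
Then du = 1/sqrt(-y**2 + 1) dy.

y**2*asin(y)/2 + y*sqrt(-y**2 + 1)/4 - asin(y)/4 + C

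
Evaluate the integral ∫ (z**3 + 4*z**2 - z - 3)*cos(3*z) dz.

z**3*sin(3*z)/3 + 4*z**2*sin(3*z)/3 + z**2*cos(3*z)/3 - 5*z*sin(3*z)/9 + 8*z*cos(3*z)/9 - 35*sin(3*z)/27 - 5*cos(3*z)/27 + C

Use integration by parts with u = z**3 + 4*z**2 - z - 3, dv = cos(3*z) dz, so v = sin(3*z)/3.
Apply parts 3 times (tabular method): alternate signs, differentiate u down to 0, integrate dv up.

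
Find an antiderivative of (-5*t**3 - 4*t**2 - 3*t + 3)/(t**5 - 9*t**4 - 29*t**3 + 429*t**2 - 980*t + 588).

Factor the denominator: (t - 7)*(t - 6)*(t - 2)*(t - 1)*(t + 7).
Partial-fraction decomposition: 1543/(13104*(t + 7)) + 3/(80*(t - 1)) - 59/(180*(t - 2)) + 1239/(260*(t - 6)) - 643/(140*(t - 7)).
Integrate each term: A/(t−a) contributes A·log|t−a|.

-643*log(t - 7)/140 + 1239*log(t - 6)/260 - 59*log(t - 2)/180 + 3*log(t - 1)/80 + 1543*log(t + 7)/13104 + C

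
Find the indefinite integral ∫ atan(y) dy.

Use integration by parts with u = arctan(y), dv = dy.
Then du = 1/(y**2 + 1) dy.

y*atan(y) - log(y**2 + 1)/2 + C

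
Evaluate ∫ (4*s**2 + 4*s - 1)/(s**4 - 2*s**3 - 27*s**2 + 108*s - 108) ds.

Factor the denominator: (s - 3)**2*(s - 2)*(s + 6).
Partial-fraction decomposition: -119/(648*(s + 6)) + 23/(8*(s - 2)) - 218/(81*(s - 3)) + 47/(9*(s - 3)**2).
Integrate each term; A/(s−a) gives A·log|s−a|; A/(s−a)² gives −A/(s−a).

-218*log(s - 3)/81 + 23*log(s - 2)/8 - 119*log(s + 6)/648 - 47/(9*s - 27) + C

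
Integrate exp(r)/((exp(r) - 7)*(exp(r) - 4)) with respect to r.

log(exp(r) - 7)/3 - log(exp(r) - 4)/3 + C

Let u = e^r, du = e^r dr.
The integral becomes ∫ du/((u-4)(u-7)); decompose into partial fractions.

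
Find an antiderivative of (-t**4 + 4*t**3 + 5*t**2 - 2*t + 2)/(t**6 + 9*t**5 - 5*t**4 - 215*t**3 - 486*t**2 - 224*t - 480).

-4*log(t - 5)/11583 - 56843*log(t + 4)/46818 + 983*log(t + 6)/814 + 953*log(t**2 + 1)/278018 + 1645*atan(t)/139009 - 211/(153*t + 612) + C

Factor the denominator: (t - 5)*(t + 4)**2*(t + 6)*(t**2 + 1).
Partial-fraction decomposition: (953*t + 1645)/(139009*(t**2 + 1)) + 983/(814*(t + 6)) - 56843/(46818*(t + 4)) + 211/(153*(t + 4)**2) - 4/(11583*(t - 5)).
Integrate each term; A/(t−a) gives A·log|t−a|; the (Bt+D)/(t²+p²) term gives a log and an atan.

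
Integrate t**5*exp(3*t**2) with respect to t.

Let u = t², du = 2t dt; rewrite as (1/2)∫ u^2·exp(3u) du.
Now integrate by parts 2 times.

(9*t**4 - 6*t**2 + 2)*exp(3*t**2)/54 + C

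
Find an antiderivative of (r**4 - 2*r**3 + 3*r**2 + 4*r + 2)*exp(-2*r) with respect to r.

(-2*r**4 - 6*r**2 - 14*r - 11)*exp(-2*r)/4 + C

Use integration by parts with u = r**4 - 2*r**3 + 3*r**2 + 4*r + 2, dv = exp(-2*r) dr, so v = -exp(-2*r)/2.
Apply parts 4 times (tabular method): alternate signs, differentiate u down to 0, integrate dv up.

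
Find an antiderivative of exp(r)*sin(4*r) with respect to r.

exp(r)*sin(4*r)/17 - 4*exp(r)*cos(4*r)/17 + C

Let I denote the integral. Integrate by parts with u = sin(4*r), dv = exp(r) dr, so v = exp(r): I = exp(r)*sin(4*r) − 4·∫ exp(r)*cos(4*r) dr.
Apply parts again with u = cos(4*r), dv = exp(r) dr: ∫ exp(r)*cos(4*r) dr = exp(r)*cos(4*r) + 4·I. Substituting back brings back I: I = exp(r)*sin(4*r) - 4*exp(r)*cos(4*r) − 16·I.
Solving for I: (1 + 16)·I equals the remaining terms, so I = (1/17)·(exp(r)*sin(4*r) - 4*exp(r)*cos(4*r)).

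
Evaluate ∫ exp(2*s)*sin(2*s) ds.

Let I denote the integral. Integrate by parts with u = sin(2*s), dv = exp(2*s) ds, so v = exp(2*s)/2: I = exp(2*s)*sin(2*s)/2 − ∫ exp(2*s)*cos(2*s) ds.
Apply parts again with u = cos(2*s), dv = exp(2*s) ds: ∫ exp(2*s)*cos(2*s) ds = exp(2*s)*cos(2*s)/2 + I. Substituting back brings back I: I = exp(2*s)*sin(2*s)/2 - exp(2*s)*cos(2*s)/2 − I.
Solving for I: (1 + 1)·I equals the remaining terms, so I = (1/2)·(exp(2*s)*sin(2*s)/2 - exp(2*s)*cos(2*s)/2).

exp(2*s)*sin(2*s)/4 - exp(2*s)*cos(2*s)/4 + C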